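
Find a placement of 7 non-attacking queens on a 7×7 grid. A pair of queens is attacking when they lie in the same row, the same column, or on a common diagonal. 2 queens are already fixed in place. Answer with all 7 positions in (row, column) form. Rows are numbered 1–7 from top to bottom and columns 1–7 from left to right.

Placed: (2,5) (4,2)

Row 1: attacked by (2,5)→{4,5,6}; (4,2)→{2,5}. Safe: 1, 3, 7. Place at column 3.
Row 3: attacked by (1,3)→{1,3,5}; (2,5)→{4,5,6}; (4,2)→{1,2,3}. Safe: 7. Place at column 7.
Row 5: attacked by (1,3)→{3,7}; (2,5)→{2,5}; (3,7)→{5,7}; (4,2)→{1,2,3}. Safe: 4, 6. Place at column 4.
Row 6: attacked by (1,3)→{3}; (2,5)→{1,5}; (3,7)→{4,7}; (4,2)→{2,4}; (5,4)→{3,4,5}. Safe: 6. Place at column 6.
Row 7: attacked by (1,3)→{3}; (2,5)→{5}; (3,7)→{3,7}; (4,2)→{2,5}; (5,4)→{2,4,6}; (6,6)→{5,6,7}. Safe: 1. Place at column 1.
Columns [3, 5, 7, 2, 4, 6, 1], r−c [-2, -3, -4, 2, 1, 0, 6], r+c [4, 7, 10, 6, 9, 12, 8] are all distinct, so no two queens attack.

(1,3) (2,5) (3,7) (4,2) (5,4) (6,6) (7,1)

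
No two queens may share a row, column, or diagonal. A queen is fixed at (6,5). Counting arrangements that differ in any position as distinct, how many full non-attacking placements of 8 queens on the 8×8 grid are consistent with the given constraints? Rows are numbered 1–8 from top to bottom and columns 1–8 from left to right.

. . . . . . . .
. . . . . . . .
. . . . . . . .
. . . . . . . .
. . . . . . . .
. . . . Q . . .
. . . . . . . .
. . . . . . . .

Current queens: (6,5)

Branch on row 1: col 1 → 0; col 2 → 2; col 3 → 2; col 4 → 1; col 6 → 3; col 7 → 2; col 8 → 2.
Sum: 0 + 2 + 2 + 1 + 3 + 2 + 2 = 12.

12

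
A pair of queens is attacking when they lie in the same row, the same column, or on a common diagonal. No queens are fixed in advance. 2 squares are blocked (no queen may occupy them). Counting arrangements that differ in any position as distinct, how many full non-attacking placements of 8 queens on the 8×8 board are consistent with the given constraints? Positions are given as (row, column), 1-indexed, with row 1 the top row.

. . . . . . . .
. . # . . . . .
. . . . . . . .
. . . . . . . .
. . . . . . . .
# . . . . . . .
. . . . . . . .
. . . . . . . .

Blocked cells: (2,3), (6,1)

64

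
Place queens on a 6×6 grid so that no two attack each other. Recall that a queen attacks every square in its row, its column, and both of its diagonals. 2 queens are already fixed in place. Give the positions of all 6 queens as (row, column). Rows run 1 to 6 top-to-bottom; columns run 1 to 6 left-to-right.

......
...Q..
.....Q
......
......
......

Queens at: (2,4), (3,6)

Row 1: attacked by (2,4)→{3,4,5}; (3,6)→{4,6}. Safe: 1, 2. Place at column 2.
Row 4: attacked by (1,2)→{2,5}; (2,4)→{2,4,6}; (3,6)→{5,6}. Safe: 1, 3. Place at column 1.
Row 5: attacked by (1,2)→{2,6}; (2,4)→{1,4}; (3,6)→{4,6}; (4,1)→{1,2}. Safe: 3, 5. Place at column 3.
Row 6: attacked by (1,2)→{2}; (2,4)→{4}; (3,6)→{3,6}; (4,1)→{1,3}; (5,3)→{2,3,4}. Safe: 5. Place at column 5.
Columns [2, 4, 6, 1, 3, 5], r−c [-1, -2, -3, 3, 2, 1], r+c [3, 6, 9, 5, 8, 11] are all distinct, so no two queens attack.

(1,2) (2,4) (3,6) (4,1) (5,3) (6,5)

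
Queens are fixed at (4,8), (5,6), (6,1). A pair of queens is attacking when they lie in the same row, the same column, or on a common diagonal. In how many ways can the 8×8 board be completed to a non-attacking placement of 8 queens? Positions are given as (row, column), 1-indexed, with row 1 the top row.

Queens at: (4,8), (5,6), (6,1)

2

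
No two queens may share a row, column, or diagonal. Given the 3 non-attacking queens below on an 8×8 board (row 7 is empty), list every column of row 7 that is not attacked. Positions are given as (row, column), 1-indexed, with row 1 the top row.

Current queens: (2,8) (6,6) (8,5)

(2,8) attacks row 7 at column 8 and diagonals 3.
(6,6) attacks row 7 at column 6 and diagonals 5, 7.
(8,5) attacks row 7 at column 5 and diagonals 4, 6.
Attacked columns: {3, 4, 5, 6, 7, 8}. Safe: {1, 2}.

columns 1, 2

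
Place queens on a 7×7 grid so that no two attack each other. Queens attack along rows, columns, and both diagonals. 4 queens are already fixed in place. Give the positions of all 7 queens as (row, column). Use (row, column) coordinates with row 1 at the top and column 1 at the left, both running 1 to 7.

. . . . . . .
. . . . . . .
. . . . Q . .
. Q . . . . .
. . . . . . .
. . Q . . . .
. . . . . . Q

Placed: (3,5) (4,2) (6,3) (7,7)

Row 1: attacked by (3,5)→{3,5,7}; (4,2)→{2,5}; (6,3)→{3}; (7,7)→{1,7}. Safe: 4, 6. Place at column 4.
Row 2: attacked by (1,4)→{3,4,5}; (3,5)→{4,5,6}; (4,2)→{2,4}; (6,3)→{3,7}; (7,7)→{2,7}. Safe: 1. Place at column 1.
Row 5: attacked by (1,4)→{4}; (2,1)→{1,4}; (3,5)→{3,5,7}; (4,2)→{1,2,3}; (6,3)→{2,3,4}; (7,7)→{5,7}. Safe: 6. Place at column 6.
Columns [4, 1, 5, 2, 6, 3, 7], r−c [-3, 1, -2, 2, -1, 3, 0], r+c [5, 3, 8, 6, 11, 9, 14] are all distinct, so no two queens attack.

(1,4) (2,1) (3,5) (4,2) (5,6) (6,3) (7,7)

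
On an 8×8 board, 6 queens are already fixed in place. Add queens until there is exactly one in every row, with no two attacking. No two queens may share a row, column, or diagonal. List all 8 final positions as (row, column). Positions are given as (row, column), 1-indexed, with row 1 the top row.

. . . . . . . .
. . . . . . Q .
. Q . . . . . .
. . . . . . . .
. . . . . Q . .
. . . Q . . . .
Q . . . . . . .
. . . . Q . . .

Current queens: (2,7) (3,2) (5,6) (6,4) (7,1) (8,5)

Row 1: attacked by (2,7)→{6,7,8}; (3,2)→{2,4}; (5,6)→{2,6}; (6,4)→{4}; (7,1)→{1,7}; (8,5)→{5}. Safe: 3. Place at column 3.
Row 4: attacked by (1,3)→{3,6}; (2,7)→{5,7}; (3,2)→{1,2,3}; (5,6)→{5,6,7}; (6,4)→{2,4,6}; (7,1)→{1,4}; (8,5)→{1,5}. Safe: 8. Place at column 8.
Columns [3, 7, 2, 8, 6, 4, 1, 5], r−c [-2, -5, 1, -4, -1, 2, 6, 3], r+c [4, 9, 5, 12, 11, 10, 8, 13] are all distinct, so no two queens attack.

(1,3) (2,7) (3,2) (4,8) (5,6) (6,4) (7,1) (8,5)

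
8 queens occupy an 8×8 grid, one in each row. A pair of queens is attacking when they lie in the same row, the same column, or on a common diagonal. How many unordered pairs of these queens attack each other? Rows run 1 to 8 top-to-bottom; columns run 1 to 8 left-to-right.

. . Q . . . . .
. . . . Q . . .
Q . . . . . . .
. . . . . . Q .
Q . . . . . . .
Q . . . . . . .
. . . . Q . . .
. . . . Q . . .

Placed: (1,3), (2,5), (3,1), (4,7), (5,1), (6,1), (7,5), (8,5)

10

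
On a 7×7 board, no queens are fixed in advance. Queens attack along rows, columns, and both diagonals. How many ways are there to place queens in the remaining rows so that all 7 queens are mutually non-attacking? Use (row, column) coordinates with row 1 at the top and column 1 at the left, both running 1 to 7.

Branch on row 1: col 1 → 4; col 2 → 7; col 3 → 6; col 4 → 6; col 5 → 6; col 6 → 7; col 7 → 4.
Sum: 4 + 7 + 6 + 6 + 6 + 7 + 4 = 40.
(This is the classic 7-queens count.)

40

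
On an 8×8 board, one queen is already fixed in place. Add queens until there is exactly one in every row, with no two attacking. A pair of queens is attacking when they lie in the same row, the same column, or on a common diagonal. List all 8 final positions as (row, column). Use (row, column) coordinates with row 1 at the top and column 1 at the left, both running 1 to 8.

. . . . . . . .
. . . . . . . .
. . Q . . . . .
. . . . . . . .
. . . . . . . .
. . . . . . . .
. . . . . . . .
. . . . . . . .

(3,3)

(1,7) (2,5) (3,3) (4,1) (5,6) (6,8) (7,2) (8,4)

Row 1: attacked by (3,3)→{1,3,5}. Safe: 2, 4, 6, 7, 8. Place at column 7.
Row 2: attacked by (1,7)→{6,7,8}; (3,3)→{2,3,4}. Safe: 1, 5. Place at column 5.
Row 4: attacked by (1,7)→{4,7}; (2,5)→{3,5,7}; (3,3)→{2,3,4}. Safe: 1, 6, 8. Place at column 1.
Row 5: attacked by (1,7)→{3,7}; (2,5)→{2,5,8}; (3,3)→{1,3,5}; (4,1)→{1,2}. Safe: 4, 6. Place at column 6.
Row 6: attacked by (1,7)→{2,7}; (2,5)→{1,5}; (3,3)→{3,6}; (4,1)→{1,3}; (5,6)→{5,6,7}. Safe: 4, 8. Place at column 8.
Row 7: attacked by (1,7)→{1,7}; (2,5)→{5}; (3,3)→{3,7}; (4,1)→{1,4}; (5,6)→{4,6,8}; (6,8)→{7,8}. Safe: 2. Place at column 2.
Row 8: attacked by (1,7)→{7}; (2,5)→{5}; (3,3)→{3,8}; (4,1)→{1,5}; (5,6)→{3,6}; (6,8)→{6,8}; (7,2)→{1,2,3}. Safe: 4. Place at column 4.
Columns [7, 5, 3, 1, 6, 8, 2, 4], r−c [-6, -3, 0, 3, -1, -2, 5, 4], r+c [8, 7, 6, 5, 11, 14, 9, 12] are all distinct, so no two queens attack.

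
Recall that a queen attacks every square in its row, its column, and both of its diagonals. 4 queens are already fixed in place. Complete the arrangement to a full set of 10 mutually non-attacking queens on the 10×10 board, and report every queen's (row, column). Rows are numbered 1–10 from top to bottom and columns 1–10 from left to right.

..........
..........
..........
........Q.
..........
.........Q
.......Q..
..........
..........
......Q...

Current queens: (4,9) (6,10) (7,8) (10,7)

Row 1: attacked by (4,9)→{6,9}; (6,10)→{5,10}; (7,8)→{2,8}; (10,7)→{7}. Safe: 1, 3, 4. Place at column 4.
Row 2: attacked by (1,4)→{3,4,5}; (4,9)→{7,9}; (6,10)→{6,10}; (7,8)→{3,8}; (10,7)→{7}. Safe: 1, 2. Place at column 2.
Row 3: attacked by (1,4)→{2,4,6}; (2,2)→{1,2,3}; (4,9)→{8,9,10}; (6,10)→{7,10}; (7,8)→{4,8}; (10,7)→{7}. Safe: 5. Place at column 5.
Row 5: attacked by (1,4)→{4,8}; (2,2)→{2,5}; (3,5)→{3,5,7}; (4,9)→{8,9,10}; (6,10)→{9,10}; (7,8)→{6,8,10}; (10,7)→{2,7}. Safe: 1. Place at column 1.
Row 8: attacked by (1,4)→{4}; (2,2)→{2,8}; (3,5)→{5,10}; (4,9)→{5,9}; (5,1)→{1,4}; (6,10)→{8,10}; (7,8)→{7,8,9}; (10,7)→{5,7,9}. Safe: 3, 6. Place at column 6.
Row 9: attacked by (1,4)→{4}; (2,2)→{2,9}; (3,5)→{5}; (4,9)→{4,9}; (5,1)→{1,5}; (6,10)→{7,10}; (7,8)→{6,8,10}; (8,6)→{5,6,7}; (10,7)→{6,7,8}. Safe: 3. Place at column 3.
Columns [4, 2, 5, 9, 1, 10, 8, 6, 3, 7], r−c [-3, 0, -2, -5, 4, -4, -1, 2, 6, 3], r+c [5, 4, 8, 13, 6, 16, 15, 14, 12, 17] are all distinct, so no two queens attack.

(1,4) (2,2) (3,5) (4,9) (5,1) (6,10) (7,8) (8,6) (9,3) (10,7)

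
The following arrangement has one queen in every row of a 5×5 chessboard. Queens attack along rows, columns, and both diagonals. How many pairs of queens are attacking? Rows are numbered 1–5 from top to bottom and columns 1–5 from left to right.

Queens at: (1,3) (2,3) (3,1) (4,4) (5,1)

3

Same column: (1,3)–(2,3) (column 3); (3,1)–(5,1) (column 1).
Same diagonal: (1,3)–(3,1) (|1−3| = |3−1| = 2).
Total attacking pairs: 3.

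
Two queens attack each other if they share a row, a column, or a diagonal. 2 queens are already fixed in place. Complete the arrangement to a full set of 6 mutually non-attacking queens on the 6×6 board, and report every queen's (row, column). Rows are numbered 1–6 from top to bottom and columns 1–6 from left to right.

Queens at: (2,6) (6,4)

(1,3) (2,6) (3,2) (4,5) (5,1) (6,4)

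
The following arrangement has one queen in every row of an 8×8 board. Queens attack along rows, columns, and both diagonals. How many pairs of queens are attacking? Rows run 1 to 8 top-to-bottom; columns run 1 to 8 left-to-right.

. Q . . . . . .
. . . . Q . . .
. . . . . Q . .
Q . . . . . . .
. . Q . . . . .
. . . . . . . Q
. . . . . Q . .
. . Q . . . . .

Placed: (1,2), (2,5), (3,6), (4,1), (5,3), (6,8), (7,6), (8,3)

Same column: (3,6)–(7,6) (column 6); (5,3)–(8,3) (column 3).
Same diagonal: (2,5)–(3,6) (|2−3| = |5−6| = 1).
Total attacking pairs: 3.

3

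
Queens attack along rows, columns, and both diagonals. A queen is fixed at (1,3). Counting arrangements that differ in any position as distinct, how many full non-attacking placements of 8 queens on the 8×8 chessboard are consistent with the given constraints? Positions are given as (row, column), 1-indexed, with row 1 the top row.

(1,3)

16

Branch on row 2: col 1 → 1; col 5 → 4; col 6 → 8; col 7 → 2; col 8 → 1.
Sum: 1 + 4 + 8 + 2 + 1 = 16.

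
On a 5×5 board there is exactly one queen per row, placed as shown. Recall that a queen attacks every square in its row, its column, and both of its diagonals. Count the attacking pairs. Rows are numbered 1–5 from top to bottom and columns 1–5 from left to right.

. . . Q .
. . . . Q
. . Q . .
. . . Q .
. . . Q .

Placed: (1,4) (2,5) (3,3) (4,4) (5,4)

Same column: (1,4)–(4,4) (column 4); (1,4)–(5,4) (column 4); (4,4)–(5,4) (column 4).
Same diagonal: (1,4)–(2,5) (|1−2| = |4−5| = 1); (3,3)–(4,4) (|3−4| = |3−4| = 1).
Total attacking pairs: 5.

5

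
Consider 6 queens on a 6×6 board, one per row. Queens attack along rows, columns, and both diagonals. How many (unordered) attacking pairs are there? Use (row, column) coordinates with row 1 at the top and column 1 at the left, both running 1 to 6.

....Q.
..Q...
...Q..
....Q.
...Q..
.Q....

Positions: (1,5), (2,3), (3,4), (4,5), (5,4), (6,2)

Same column: (1,5)–(4,5) (column 5); (3,4)–(5,4) (column 4).
Same diagonal: (2,3)–(3,4) (|2−3| = |3−4| = 1); (2,3)–(4,5) (|2−4| = |3−5| = 2); (3,4)–(4,5) (|3−4| = |4−5| = 1); (4,5)–(5,4) (|4−5| = |5−4| = 1).
Total attacking pairs: 6.

6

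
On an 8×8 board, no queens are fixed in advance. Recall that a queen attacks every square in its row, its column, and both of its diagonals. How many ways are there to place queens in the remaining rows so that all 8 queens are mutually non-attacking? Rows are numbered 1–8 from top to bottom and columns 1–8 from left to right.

92

Branch on row 1: col 1 → 4; col 2 → 8; col 3 → 16; col 4 → 18; col 5 → 18; col 6 → 16; col 7 → 8; col 8 → 4.
Sum: 4 + 8 + 16 + 18 + 18 + 16 + 8 + 4 = 92.
(This is the classic 8-queens count.)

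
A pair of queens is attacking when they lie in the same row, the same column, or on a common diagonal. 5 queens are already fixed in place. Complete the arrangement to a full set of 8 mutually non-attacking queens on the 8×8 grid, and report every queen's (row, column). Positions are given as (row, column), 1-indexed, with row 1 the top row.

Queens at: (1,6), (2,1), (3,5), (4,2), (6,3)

Row 5: attacked by (1,6)→{2,6}; (2,1)→{1,4}; (3,5)→{3,5,7}; (4,2)→{1,2,3}; (6,3)→{2,3,4}. Safe: 8. Place at column 8.
Row 7: attacked by (1,6)→{6}; (2,1)→{1,6}; (3,5)→{1,5}; (4,2)→{2,5}; (5,8)→{6,8}; (6,3)→{2,3,4}. Safe: 7. Place at column 7.
Row 8: attacked by (1,6)→{6}; (2,1)→{1,7}; (3,5)→{5}; (4,2)→{2,6}; (5,8)→{5,8}; (6,3)→{1,3,5}; (7,7)→{6,7,8}. Safe: 4. Place at column 4.
Columns [6, 1, 5, 2, 8, 3, 7, 4], r−c [-5, 1, -2, 2, -3, 3, 0, 4], r+c [7, 3, 8, 6, 13, 9, 14, 12] are all distinct, so no two queens attack.

(1,6) (2,1) (3,5) (4,2) (5,8) (6,3) (7,7) (8,4)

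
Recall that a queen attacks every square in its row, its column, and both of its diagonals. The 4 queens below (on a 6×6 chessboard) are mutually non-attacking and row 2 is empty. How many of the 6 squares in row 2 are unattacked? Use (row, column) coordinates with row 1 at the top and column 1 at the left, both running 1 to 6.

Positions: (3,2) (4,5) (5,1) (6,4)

(3,2) attacks row 2 at column 2 and diagonals 1, 3.
(4,5) attacks row 2 at column 5 and diagonals 3.
(5,1) attacks row 2 at column 1 and diagonals 4.
(6,4) attacks row 2 at column 4.
Attacked columns: {1, 2, 3, 4, 5}. Safe: {6}.

1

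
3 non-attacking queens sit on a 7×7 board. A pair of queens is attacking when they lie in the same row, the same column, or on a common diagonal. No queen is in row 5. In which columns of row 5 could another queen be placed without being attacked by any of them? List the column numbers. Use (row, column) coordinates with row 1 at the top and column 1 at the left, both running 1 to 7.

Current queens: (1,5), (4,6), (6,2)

(1,5) attacks row 5 at column 5 and diagonals 1.
(4,6) attacks row 5 at column 6 and diagonals 5, 7.
(6,2) attacks row 5 at column 2 and diagonals 1, 3.
Attacked columns: {1, 2, 3, 5, 6, 7}. Safe: {4}.

columns 4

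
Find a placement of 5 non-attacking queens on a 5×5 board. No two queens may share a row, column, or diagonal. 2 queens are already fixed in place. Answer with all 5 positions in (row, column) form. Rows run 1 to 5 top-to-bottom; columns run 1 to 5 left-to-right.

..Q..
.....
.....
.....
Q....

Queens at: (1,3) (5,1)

Row 2: attacked by (1,3)→{2,3,4}; (5,1)→{1,4}. Safe: 5. Place at column 5.
Row 3: attacked by (1,3)→{1,3,5}; (2,5)→{4,5}; (5,1)→{1,3}. Safe: 2. Place at column 2.
Row 4: attacked by (1,3)→{3}; (2,5)→{3,5}; (3,2)→{1,2,3}; (5,1)→{1,2}. Safe: 4. Place at column 4.
Columns [3, 5, 2, 4, 1], r−c [-2, -3, 1, 0, 4], r+c [4, 7, 5, 8, 6] are all distinct, so no two queens attack.

(1,3) (2,5) (3,2) (4,4) (5,1)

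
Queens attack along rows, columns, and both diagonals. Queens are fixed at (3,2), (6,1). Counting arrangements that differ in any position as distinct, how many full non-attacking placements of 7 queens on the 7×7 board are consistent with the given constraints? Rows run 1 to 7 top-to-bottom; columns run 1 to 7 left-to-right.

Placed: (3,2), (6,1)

Branch on row 1: col 3 → 1; col 5 → 2; col 7 → 0.
Sum: 1 + 2 + 0 = 3.

3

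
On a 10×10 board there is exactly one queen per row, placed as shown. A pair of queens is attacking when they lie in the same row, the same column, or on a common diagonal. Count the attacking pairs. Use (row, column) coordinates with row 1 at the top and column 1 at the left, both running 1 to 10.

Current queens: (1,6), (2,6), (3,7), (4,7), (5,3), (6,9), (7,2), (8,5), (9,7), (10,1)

9

Same column: (1,6)–(2,6) (column 6); (3,7)–(4,7) (column 7); (3,7)–(9,7) (column 7); (4,7)–(9,7) (column 7).
Same diagonal: (2,6)–(3,7) (|2−3| = |6−7| = 1); (2,6)–(5,3) (|2−5| = |6−3| = 3); (4,7)–(6,9) (|4−6| = |7−9| = 2); (4,7)–(10,1) (|4−10| = |7−1| = 6); (5,3)–(9,7) (|5−9| = |3−7| = 4).
Total attacking pairs: 9.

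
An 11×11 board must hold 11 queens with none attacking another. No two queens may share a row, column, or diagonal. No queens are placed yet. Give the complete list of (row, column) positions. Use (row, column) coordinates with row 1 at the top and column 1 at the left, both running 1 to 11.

(1,11) (2,2) (3,10) (4,7) (5,4) (6,1) (7,3) (8,9) (9,6) (10,8) (11,5)

Row 1: Safe: 1, 2, 3, 4, 5, 6, 7, 8, 9, 10, 11. Place at column 11.
Row 2: attacked by (1,11)→{10,11}. Safe: 1, 2, 3, 4, 5, 6, 7, 8, 9. Place at column 2.
Row 3: attacked by (1,11)→{9,11}; (2,2)→{1,2,3}. Safe: 4, 5, 6, 7, 8, 10. Place at column 10.
Row 4: attacked by (1,11)→{8,11}; (2,2)→{2,4}; (3,10)→{9,10,11}. Safe: 1, 3, 5, 6, 7. Place at column 7.
Row 5: attacked by (1,11)→{7,11}; (2,2)→{2,5}; (3,10)→{8,10}; (4,7)→{6,7,8}. Safe: 1, 3, 4, 9. Place at column 4.
Row 6: attacked by (1,11)→{6,11}; (2,2)→{2,6}; (3,10)→{7,10}; (4,7)→{5,7,9}; (5,4)→{3,4,5}. Safe: 1, 8. Place at column 1.
Row 7: attacked by (1,11)→{5,11}; (2,2)→{2,7}; (3,10)→{6,10}; (4,7)→{4,7,10}; (5,4)→{2,4,6}; (6,1)→{1,2}. Safe: 3, 8, 9. Place at column 3.
Row 8: attacked by (1,11)→{4,11}; (2,2)→{2,8}; (3,10)→{5,10}; (4,7)→{3,7,11}; (5,4)→{1,4,7}; (6,1)→{1,3}; (7,3)→{2,3,4}. Safe: 6, 9. Place at column 9.
Row 9: attacked by (1,11)→{3,11}; (2,2)→{2,9}; (3,10)→{4,10}; (4,7)→{2,7}; (5,4)→{4,8}; (6,1)→{1,4}; (7,3)→{1,3,5}; (8,9)→{8,9,10}. Safe: 6. Place at column 6.
Row 10: attacked by (1,11)→{2,11}; (2,2)→{2,10}; (3,10)→{3,10}; (4,7)→{1,7}; (5,4)→{4,9}; (6,1)→{1,5}; (7,3)→{3,6}; (8,9)→{7,9,11}; (9,6)→{5,6,7}. Safe: 8. Place at column 8.
Row 11: attacked by (1,11)→{1,11}; (2,2)→{2,11}; (3,10)→{2,10}; (4,7)→{7}; (5,4)→{4,10}; (6,1)→{1,6}; (7,3)→{3,7}; (8,9)→{6,9}; (9,6)→{4,6,8}; (10,8)→{7,8,9}. Safe: 5. Place at column 5.
Columns [11, 2, 10, 7, 4, 1, 3, 9, 6, 8, 5], r−c [-10, 0, -7, -3, 1, 5, 4, -1, 3, 2, 6], r+c [12, 4, 13, 11, 9, 7, 10, 17, 15, 18, 16] are all distinct, so no two queens attack.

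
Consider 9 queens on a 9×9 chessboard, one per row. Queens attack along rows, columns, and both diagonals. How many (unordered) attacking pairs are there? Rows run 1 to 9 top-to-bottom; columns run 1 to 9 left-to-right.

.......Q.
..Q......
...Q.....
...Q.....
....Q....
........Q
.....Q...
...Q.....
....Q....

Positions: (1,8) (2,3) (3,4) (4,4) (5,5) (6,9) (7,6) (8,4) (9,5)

7

Same column: (3,4)–(4,4) (column 4); (3,4)–(8,4) (column 4); (4,4)–(8,4) (column 4); (5,5)–(9,5) (column 5).
Same diagonal: (2,3)–(3,4) (|2−3| = |3−4| = 1); (4,4)–(5,5) (|4−5| = |4−5| = 1); (8,4)–(9,5) (|8−9| = |4−5| = 1).
Total attacking pairs: 7.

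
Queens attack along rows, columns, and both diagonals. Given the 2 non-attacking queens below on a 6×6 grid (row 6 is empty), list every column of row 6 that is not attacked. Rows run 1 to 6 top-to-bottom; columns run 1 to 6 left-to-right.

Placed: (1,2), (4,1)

columns 4, 5, 6

(1,2) attacks row 6 at column 2.
(4,1) attacks row 6 at column 1 and diagonals 3.
Attacked columns: {1, 2, 3}. Safe: {4, 5, 6}.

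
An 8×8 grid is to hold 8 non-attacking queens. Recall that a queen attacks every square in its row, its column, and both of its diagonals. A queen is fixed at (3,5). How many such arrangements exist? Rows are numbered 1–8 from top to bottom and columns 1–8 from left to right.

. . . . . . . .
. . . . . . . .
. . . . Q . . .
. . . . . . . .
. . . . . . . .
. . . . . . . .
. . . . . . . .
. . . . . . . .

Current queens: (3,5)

Branch on row 1: col 1 → 1; col 2 → 1; col 4 → 6; col 6 → 3; col 8 → 1.
Sum: 1 + 1 + 6 + 3 + 1 = 12.

12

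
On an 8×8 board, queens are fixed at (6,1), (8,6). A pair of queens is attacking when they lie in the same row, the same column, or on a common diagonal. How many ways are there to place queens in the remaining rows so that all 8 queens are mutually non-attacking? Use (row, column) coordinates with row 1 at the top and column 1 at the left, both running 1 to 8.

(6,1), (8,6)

4

Branch on row 1: col 2 → 0; col 3 → 1; col 4 → 1; col 5 → 1; col 7 → 1; col 8 → 0.
Sum: 0 + 1 + 1 + 1 + 1 + 0 = 4.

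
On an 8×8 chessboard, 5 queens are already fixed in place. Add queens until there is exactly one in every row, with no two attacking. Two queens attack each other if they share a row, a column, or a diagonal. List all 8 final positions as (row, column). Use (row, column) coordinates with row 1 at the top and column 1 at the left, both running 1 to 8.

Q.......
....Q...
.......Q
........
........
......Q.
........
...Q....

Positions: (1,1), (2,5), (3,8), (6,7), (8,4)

Row 4: attacked by (1,1)→{1,4}; (2,5)→{3,5,7}; (3,8)→{7,8}; (6,7)→{5,7}; (8,4)→{4,8}. Safe: 2, 6. Place at column 6.
Row 5: attacked by (1,1)→{1,5}; (2,5)→{2,5,8}; (3,8)→{6,8}; (4,6)→{5,6,7}; (6,7)→{6,7,8}; (8,4)→{1,4,7}. Safe: 3. Place at column 3.
Row 7: attacked by (1,1)→{1,7}; (2,5)→{5}; (3,8)→{4,8}; (4,6)→{3,6}; (5,3)→{1,3,5}; (6,7)→{6,7,8}; (8,4)→{3,4,5}. Safe: 2. Place at column 2.
Columns [1, 5, 8, 6, 3, 7, 2, 4], r−c [0, -3, -5, -2, 2, -1, 5, 4], r+c [2, 7, 11, 10, 8, 13, 9, 12] are all distinct, so no two queens attack.

(1,1) (2,5) (3,8) (4,6) (5,3) (6,7) (7,2) (8,4)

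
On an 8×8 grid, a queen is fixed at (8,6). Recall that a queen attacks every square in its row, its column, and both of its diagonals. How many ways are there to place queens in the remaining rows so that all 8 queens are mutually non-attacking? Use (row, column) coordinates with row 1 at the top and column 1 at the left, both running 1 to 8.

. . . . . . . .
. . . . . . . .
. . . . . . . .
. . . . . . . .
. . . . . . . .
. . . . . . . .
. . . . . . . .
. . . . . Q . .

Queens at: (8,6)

Branch on row 1: col 1 → 0; col 2 → 0; col 3 → 5; col 4 → 4; col 5 → 3; col 7 → 2; col 8 → 2.
Sum: 0 + 0 + 5 + 4 + 3 + 2 + 2 = 16.

16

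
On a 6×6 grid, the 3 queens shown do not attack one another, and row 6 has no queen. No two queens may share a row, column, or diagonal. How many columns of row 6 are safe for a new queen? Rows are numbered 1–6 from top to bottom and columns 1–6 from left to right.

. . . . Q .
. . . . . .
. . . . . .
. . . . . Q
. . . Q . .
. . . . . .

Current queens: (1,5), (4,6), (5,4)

(1,5) attacks row 6 at column 5.
(4,6) attacks row 6 at column 6 and diagonals 4.
(5,4) attacks row 6 at column 4 and diagonals 3, 5.
Attacked columns: {3, 4, 5, 6}. Safe: {1, 2}.

2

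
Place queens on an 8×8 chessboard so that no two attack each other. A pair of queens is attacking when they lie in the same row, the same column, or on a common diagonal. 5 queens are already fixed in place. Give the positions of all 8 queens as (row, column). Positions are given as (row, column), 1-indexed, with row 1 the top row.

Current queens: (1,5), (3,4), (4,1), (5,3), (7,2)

Row 2: attacked by (1,5)→{4,5,6}; (3,4)→{3,4,5}; (4,1)→{1,3}; (5,3)→{3,6}; (7,2)→{2,7}. Safe: 8. Place at column 8.
Row 6: attacked by (1,5)→{5}; (2,8)→{4,8}; (3,4)→{1,4,7}; (4,1)→{1,3}; (5,3)→{2,3,4}; (7,2)→{1,2,3}. Safe: 6. Place at column 6.
Row 8: attacked by (1,5)→{5}; (2,8)→{2,8}; (3,4)→{4}; (4,1)→{1,5}; (5,3)→{3,6}; (6,6)→{4,6,8}; (7,2)→{1,2,3}. Safe: 7. Place at column 7.
Columns [5, 8, 4, 1, 3, 6, 2, 7], r−c [-4, -6, -1, 3, 2, 0, 5, 1], r+c [6, 10, 7, 5, 8, 12, 9, 15] are all distinct, so no two queens attack.

(1,5) (2,8) (3,4) (4,1) (5,3) (6,6) (7,2) (8,7)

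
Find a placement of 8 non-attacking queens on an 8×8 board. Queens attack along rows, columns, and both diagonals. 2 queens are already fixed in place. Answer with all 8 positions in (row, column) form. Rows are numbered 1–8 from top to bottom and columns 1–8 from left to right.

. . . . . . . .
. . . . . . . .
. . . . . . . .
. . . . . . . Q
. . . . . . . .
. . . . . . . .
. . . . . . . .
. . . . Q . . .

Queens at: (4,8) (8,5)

(1,3) (2,7) (3,2) (4,8) (5,6) (6,4) (7,1) (8,5)

Row 1: attacked by (4,8)→{5,8}; (8,5)→{5}. Safe: 1, 2, 3, 4, 6, 7. Place at column 3.
Row 2: attacked by (1,3)→{2,3,4}; (4,8)→{6,8}; (8,5)→{5}. Safe: 1, 7. Place at column 7.
Row 3: attacked by (1,3)→{1,3,5}; (2,7)→{6,7,8}; (4,8)→{7,8}; (8,5)→{5}. Safe: 2, 4. Place at column 2.
Row 5: attacked by (1,3)→{3,7}; (2,7)→{4,7}; (3,2)→{2,4}; (4,8)→{7,8}; (8,5)→{2,5,8}. Safe: 1, 6. Place at column 6.
Row 6: attacked by (1,3)→{3,8}; (2,7)→{3,7}; (3,2)→{2,5}; (4,8)→{6,8}; (5,6)→{5,6,7}; (8,5)→{3,5,7}. Safe: 1, 4. Place at column 4.
Row 7: attacked by (1,3)→{3}; (2,7)→{2,7}; (3,2)→{2,6}; (4,8)→{5,8}; (5,6)→{4,6,8}; (6,4)→{3,4,5}; (8,5)→{4,5,6}. Safe: 1. Place at column 1.
Columns [3, 7, 2, 8, 6, 4, 1, 5], r−c [-2, -5, 1, -4, -1, 2, 6, 3], r+c [4, 9, 5, 12, 11, 10, 8, 13] are all distinct, so no two queens attack.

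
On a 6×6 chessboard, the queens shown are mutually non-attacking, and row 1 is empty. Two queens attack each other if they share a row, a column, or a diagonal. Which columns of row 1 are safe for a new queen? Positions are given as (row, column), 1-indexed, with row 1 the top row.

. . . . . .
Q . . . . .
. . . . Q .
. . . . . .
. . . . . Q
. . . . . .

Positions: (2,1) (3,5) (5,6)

(2,1) attacks row 1 at column 1 and diagonals 2.
(3,5) attacks row 1 at column 5 and diagonals 3.
(5,6) attacks row 1 at column 6 and diagonals 2.
Attacked columns: {1, 2, 3, 5, 6}. Safe: {4}.

columns 4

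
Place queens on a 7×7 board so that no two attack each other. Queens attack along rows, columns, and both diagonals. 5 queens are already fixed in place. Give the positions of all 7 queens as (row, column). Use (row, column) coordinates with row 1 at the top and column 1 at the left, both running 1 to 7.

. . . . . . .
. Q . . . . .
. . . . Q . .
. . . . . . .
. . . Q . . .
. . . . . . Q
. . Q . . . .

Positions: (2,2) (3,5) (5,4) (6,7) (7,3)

(1,6) (2,2) (3,5) (4,1) (5,4) (6,7) (7,3)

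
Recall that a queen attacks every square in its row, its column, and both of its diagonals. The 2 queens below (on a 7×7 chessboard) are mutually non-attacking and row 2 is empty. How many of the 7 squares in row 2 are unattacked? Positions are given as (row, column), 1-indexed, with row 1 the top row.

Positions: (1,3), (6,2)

(1,3) attacks row 2 at column 3 and diagonals 2, 4.
(6,2) attacks row 2 at column 2 and diagonals 6.
Attacked columns: {2, 3, 4, 6}. Safe: {1, 5, 7}.

3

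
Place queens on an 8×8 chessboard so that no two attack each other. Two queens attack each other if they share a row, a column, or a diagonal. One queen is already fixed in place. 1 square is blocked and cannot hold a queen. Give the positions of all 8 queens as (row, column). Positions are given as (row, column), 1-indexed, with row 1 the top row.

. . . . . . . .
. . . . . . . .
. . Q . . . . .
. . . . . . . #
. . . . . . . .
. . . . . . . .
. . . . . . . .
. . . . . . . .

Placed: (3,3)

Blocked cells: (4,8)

Row 1: attacked by (3,3)→{1,3,5}. Safe: 2, 4, 6, 7, 8. Place at column 2.
Row 2: attacked by (1,2)→{1,2,3}; (3,3)→{2,3,4}. Safe: 5, 6, 7, 8. Place at column 7.
Row 4: attacked by (1,2)→{2,5}; (2,7)→{5,7}; (3,3)→{2,3,4}. Blocked: 8. Safe: 1, 6. Place at column 6.
Row 5: attacked by (1,2)→{2,6}; (2,7)→{4,7}; (3,3)→{1,3,5}; (4,6)→{5,6,7}. Safe: 8. Place at column 8.
Row 6: attacked by (1,2)→{2,7}; (2,7)→{3,7}; (3,3)→{3,6}; (4,6)→{4,6,8}; (5,8)→{7,8}. Safe: 1, 5. Place at column 5.
Row 7: attacked by (1,2)→{2,8}; (2,7)→{2,7}; (3,3)→{3,7}; (4,6)→{3,6}; (5,8)→{6,8}; (6,5)→{4,5,6}. Safe: 1. Place at column 1.
Row 8: attacked by (1,2)→{2}; (2,7)→{1,7}; (3,3)→{3,8}; (4,6)→{2,6}; (5,8)→{5,8}; (6,5)→{3,5,7}; (7,1)→{1,2}. Safe: 4. Place at column 4.
Columns [2, 7, 3, 6, 8, 5, 1, 4], r−c [-1, -5, 0, -2, -3, 1, 6, 4], r+c [3, 9, 6, 10, 13, 11, 8, 12] are all distinct, so no two queens attack.

(1,2) (2,7) (3,3) (4,6) (5,8) (6,5) (7,1) (8,4)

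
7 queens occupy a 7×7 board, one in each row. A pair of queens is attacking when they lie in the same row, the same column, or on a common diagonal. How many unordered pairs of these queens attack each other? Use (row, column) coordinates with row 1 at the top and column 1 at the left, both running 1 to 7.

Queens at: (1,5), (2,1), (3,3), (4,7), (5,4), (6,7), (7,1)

Same column: (2,1)–(7,1) (column 1); (4,7)–(6,7) (column 7).
Same diagonal: (1,5)–(3,3) (|1−3| = |5−3| = 2); (2,1)–(5,4) (|2−5| = |1−4| = 3).
Total attacking pairs: 4.

4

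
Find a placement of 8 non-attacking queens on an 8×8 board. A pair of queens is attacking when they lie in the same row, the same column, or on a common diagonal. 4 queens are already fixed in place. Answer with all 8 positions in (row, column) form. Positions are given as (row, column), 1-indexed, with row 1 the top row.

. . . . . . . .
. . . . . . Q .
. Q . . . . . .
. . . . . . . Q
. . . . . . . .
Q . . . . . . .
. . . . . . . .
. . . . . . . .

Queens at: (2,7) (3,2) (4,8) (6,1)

(1,3) (2,7) (3,2) (4,8) (5,5) (6,1) (7,4) (8,6)

Row 1: attacked by (2,7)→{6,7,8}; (3,2)→{2,4}; (4,8)→{5,8}; (6,1)→{1,6}. Safe: 3. Place at column 3.
Row 5: attacked by (1,3)→{3,7}; (2,7)→{4,7}; (3,2)→{2,4}; (4,8)→{7,8}; (6,1)→{1,2}. Safe: 5, 6. Place at column 5.
Row 7: attacked by (1,3)→{3}; (2,7)→{2,7}; (3,2)→{2,6}; (4,8)→{5,8}; (5,5)→{3,5,7}; (6,1)→{1,2}. Safe: 4. Place at column 4.
Row 8: attacked by (1,3)→{3}; (2,7)→{1,7}; (3,2)→{2,7}; (4,8)→{4,8}; (5,5)→{2,5,8}; (6,1)→{1,3}; (7,4)→{3,4,5}. Safe: 6. Place at column 6.
Columns [3, 7, 2, 8, 5, 1, 4, 6], r−c [-2, -5, 1, -4, 0, 5, 3, 2], r+c [4, 9, 5, 12, 10, 7, 11, 14] are all distinct, so no two queens attack.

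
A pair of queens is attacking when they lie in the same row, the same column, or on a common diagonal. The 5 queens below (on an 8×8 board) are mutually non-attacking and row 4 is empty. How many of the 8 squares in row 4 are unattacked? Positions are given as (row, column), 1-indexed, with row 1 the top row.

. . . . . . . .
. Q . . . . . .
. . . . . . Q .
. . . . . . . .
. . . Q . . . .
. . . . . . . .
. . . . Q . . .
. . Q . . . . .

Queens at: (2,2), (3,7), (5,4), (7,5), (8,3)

(2,2) attacks row 4 at column 2 and diagonals 4.
(3,7) attacks row 4 at column 7 and diagonals 6, 8.
(5,4) attacks row 4 at column 4 and diagonals 3, 5.
(7,5) attacks row 4 at column 5 and diagonals 2, 8.
(8,3) attacks row 4 at column 3 and diagonals 7.
Attacked columns: {2, 3, 4, 5, 6, 7, 8}. Safe: {1}.

1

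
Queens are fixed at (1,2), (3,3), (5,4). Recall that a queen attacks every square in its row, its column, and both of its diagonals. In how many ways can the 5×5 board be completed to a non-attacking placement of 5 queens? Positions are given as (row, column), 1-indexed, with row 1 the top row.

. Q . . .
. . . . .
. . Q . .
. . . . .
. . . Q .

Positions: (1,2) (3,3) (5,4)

Branch on row 2: col 5 → 1.
Sum: 1 = 1.

1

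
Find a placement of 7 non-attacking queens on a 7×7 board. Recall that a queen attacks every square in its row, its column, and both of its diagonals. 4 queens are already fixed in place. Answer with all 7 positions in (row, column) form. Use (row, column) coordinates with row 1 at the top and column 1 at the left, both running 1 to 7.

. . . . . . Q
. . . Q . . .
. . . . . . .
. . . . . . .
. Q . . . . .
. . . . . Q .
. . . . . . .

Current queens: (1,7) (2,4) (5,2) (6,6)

(1,7) (2,4) (3,1) (4,5) (5,2) (6,6) (7,3)

Row 3: attacked by (1,7)→{5,7}; (2,4)→{3,4,5}; (5,2)→{2,4}; (6,6)→{3,6}. Safe: 1. Place at column 1.
Row 4: attacked by (1,7)→{4,7}; (2,4)→{2,4,6}; (3,1)→{1,2}; (5,2)→{1,2,3}; (6,6)→{4,6}. Safe: 5. Place at column 5.
Row 7: attacked by (1,7)→{1,7}; (2,4)→{4}; (3,1)→{1,5}; (4,5)→{2,5}; (5,2)→{2,4}; (6,6)→{5,6,7}. Safe: 3. Place at column 3.
Columns [7, 4, 1, 5, 2, 6, 3], r−c [-6, -2, 2, -1, 3, 0, 4], r+c [8, 6, 4, 9, 7, 12, 10] are all distinct, so no two queens attack.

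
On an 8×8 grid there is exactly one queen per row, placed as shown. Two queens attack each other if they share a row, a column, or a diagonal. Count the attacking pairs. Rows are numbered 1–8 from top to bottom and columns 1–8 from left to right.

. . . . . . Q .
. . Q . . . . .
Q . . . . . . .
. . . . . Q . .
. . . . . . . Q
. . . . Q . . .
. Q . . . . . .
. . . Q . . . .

0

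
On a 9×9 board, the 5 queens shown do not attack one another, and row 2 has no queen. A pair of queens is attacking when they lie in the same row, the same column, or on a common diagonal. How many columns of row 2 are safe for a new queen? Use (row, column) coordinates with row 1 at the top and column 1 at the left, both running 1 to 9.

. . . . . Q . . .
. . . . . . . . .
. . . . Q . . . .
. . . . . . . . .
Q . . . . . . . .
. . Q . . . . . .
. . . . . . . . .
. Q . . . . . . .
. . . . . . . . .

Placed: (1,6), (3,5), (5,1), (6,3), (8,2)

1

(1,6) attacks row 2 at column 6 and diagonals 5, 7.
(3,5) attacks row 2 at column 5 and diagonals 4, 6.
(5,1) attacks row 2 at column 1 and diagonals 4.
(6,3) attacks row 2 at column 3 and diagonals 7.
(8,2) attacks row 2 at column 2 and diagonals 8.
Attacked columns: {1, 2, 3, 4, 5, 6, 7, 8}. Safe: {9}.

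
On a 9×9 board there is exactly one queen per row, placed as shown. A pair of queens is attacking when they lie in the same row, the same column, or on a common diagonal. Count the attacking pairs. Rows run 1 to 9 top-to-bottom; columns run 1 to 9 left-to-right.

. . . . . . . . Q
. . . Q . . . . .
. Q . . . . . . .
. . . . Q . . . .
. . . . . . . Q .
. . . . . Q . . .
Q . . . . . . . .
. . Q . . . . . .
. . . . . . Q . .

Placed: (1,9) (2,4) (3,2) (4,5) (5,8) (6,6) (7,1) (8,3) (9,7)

All columns are distinct and no two queens satisfy |Δrow| = |Δcol|, so no pair attacks.

0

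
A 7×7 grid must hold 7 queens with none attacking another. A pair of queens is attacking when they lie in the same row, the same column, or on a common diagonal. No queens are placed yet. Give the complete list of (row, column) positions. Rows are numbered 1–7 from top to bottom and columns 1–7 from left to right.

(1,3) (2,5) (3,7) (4,2) (5,4) (6,6) (7,1)

Row 1: Safe: 1, 2, 3, 4, 5, 6, 7. Place at column 3.
Row 2: attacked by (1,3)→{2,3,4}. Safe: 1, 5, 6, 7. Place at column 5.
Row 3: attacked by (1,3)→{1,3,5}; (2,5)→{4,5,6}. Safe: 2, 7. Place at column 7.
Row 4: attacked by (1,3)→{3,6}; (2,5)→{3,5,7}; (3,7)→{6,7}. Safe: 1, 2, 4. Place at column 2.
Row 5: attacked by (1,3)→{3,7}; (2,5)→{2,5}; (3,7)→{5,7}; (4,2)→{1,2,3}. Safe: 4, 6. Place at column 4.
Row 6: attacked by (1,3)→{3}; (2,5)→{1,5}; (3,7)→{4,7}; (4,2)→{2,4}; (5,4)→{3,4,5}. Safe: 6. Place at column 6.
Row 7: attacked by (1,3)→{3}; (2,5)→{5}; (3,7)→{3,7}; (4,2)→{2,5}; (5,4)→{2,4,6}; (6,6)→{5,6,7}. Safe: 1. Place at column 1.
Columns [3, 5, 7, 2, 4, 6, 1], r−c [-2, -3, -4, 2, 1, 0, 6], r+c [4, 7, 10, 6, 9, 12, 8] are all distinct, so no two queens attack.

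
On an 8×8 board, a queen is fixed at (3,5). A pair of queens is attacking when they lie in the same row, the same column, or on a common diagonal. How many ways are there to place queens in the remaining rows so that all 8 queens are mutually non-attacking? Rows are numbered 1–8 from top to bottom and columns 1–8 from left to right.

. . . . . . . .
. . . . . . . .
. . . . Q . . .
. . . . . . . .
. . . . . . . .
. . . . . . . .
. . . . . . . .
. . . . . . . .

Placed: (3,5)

Branch on row 1: col 1 → 1; col 2 → 1; col 4 → 6; col 6 → 3; col 8 → 1.
Sum: 1 + 1 + 6 + 3 + 1 = 12.

12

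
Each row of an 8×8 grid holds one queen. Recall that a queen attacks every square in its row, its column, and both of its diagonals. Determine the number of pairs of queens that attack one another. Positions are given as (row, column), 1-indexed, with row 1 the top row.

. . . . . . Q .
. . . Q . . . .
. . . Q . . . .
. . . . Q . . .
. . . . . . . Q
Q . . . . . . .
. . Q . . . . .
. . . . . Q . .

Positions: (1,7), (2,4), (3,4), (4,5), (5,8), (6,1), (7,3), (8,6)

3

Same column: (2,4)–(3,4) (column 4).
Same diagonal: (3,4)–(4,5) (|3−4| = |4−5| = 1); (3,4)–(6,1) (|3−6| = |4−1| = 3).
Total attacking pairs: 3.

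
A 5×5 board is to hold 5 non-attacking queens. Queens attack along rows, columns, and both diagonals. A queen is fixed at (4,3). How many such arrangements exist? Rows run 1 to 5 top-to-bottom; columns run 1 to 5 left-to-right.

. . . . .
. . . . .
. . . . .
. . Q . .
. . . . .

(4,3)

Branch on row 1: col 1 → 0; col 2 → 1; col 4 → 1; col 5 → 0.
Sum: 0 + 1 + 1 + 0 = 2.

2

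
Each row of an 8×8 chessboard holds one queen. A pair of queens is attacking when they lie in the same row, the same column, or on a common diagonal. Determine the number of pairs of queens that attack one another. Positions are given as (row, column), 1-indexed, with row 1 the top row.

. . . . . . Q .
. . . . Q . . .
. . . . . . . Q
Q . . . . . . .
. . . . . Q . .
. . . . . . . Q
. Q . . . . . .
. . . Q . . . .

2

Same column: (3,8)–(6,8) (column 8).
Same diagonal: (3,8)–(5,6) (|3−5| = |8−6| = 2).
Total attacking pairs: 2.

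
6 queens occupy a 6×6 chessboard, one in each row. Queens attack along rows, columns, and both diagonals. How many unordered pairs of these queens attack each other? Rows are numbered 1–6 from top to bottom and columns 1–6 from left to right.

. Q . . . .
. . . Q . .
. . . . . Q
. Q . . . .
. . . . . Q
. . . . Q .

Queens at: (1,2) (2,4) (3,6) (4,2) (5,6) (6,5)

Same column: (1,2)–(4,2) (column 2); (3,6)–(5,6) (column 6).
Same diagonal: (1,2)–(5,6) (|1−5| = |2−6| = 4); (2,4)–(4,2) (|2−4| = |4−2| = 2); (5,6)–(6,5) (|5−6| = |6−5| = 1).
Total attacking pairs: 5.

5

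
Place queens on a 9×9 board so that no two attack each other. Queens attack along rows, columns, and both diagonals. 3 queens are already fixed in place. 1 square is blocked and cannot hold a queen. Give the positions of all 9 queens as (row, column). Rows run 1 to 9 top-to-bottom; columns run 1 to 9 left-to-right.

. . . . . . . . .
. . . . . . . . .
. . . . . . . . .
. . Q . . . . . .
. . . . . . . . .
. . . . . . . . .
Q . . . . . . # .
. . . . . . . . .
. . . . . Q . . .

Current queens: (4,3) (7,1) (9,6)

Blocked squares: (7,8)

(1,5) (2,2) (3,8) (4,3) (5,7) (6,4) (7,1) (8,9) (9,6)

Row 1: attacked by (4,3)→{3,6}; (7,1)→{1,7}; (9,6)→{6}. Safe: 2, 4, 5, 8, 9. Place at column 5.
Row 2: attacked by (1,5)→{4,5,6}; (4,3)→{1,3,5}; (7,1)→{1,6}; (9,6)→{6}. Safe: 2, 7, 8, 9. Place at column 2.
Row 3: attacked by (1,5)→{3,5,7}; (2,2)→{1,2,3}; (4,3)→{2,3,4}; (7,1)→{1,5}; (9,6)→{6}. Safe: 8, 9. Place at column 8.
Row 5: attacked by (1,5)→{1,5,9}; (2,2)→{2,5}; (3,8)→{6,8}; (4,3)→{2,3,4}; (7,1)→{1,3}; (9,6)→{2,6}. Safe: 7. Place at column 7.
Row 6: attacked by (1,5)→{5}; (2,2)→{2,6}; (3,8)→{5,8}; (4,3)→{1,3,5}; (5,7)→{6,7,8}; (7,1)→{1,2}; (9,6)→{3,6,9}. Safe: 4. Place at column 4.
Row 8: attacked by (1,5)→{5}; (2,2)→{2,8}; (3,8)→{3,8}; (4,3)→{3,7}; (5,7)→{4,7}; (6,4)→{2,4,6}; (7,1)→{1,2}; (9,6)→{5,6,7}. Safe: 9. Place at column 9.
Columns [5, 2, 8, 3, 7, 4, 1, 9, 6], r−c [-4, 0, -5, 1, -2, 2, 6, -1, 3], r+c [6, 4, 11, 7, 12, 10, 8, 17, 15] are all distinct, so no two queens attack.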